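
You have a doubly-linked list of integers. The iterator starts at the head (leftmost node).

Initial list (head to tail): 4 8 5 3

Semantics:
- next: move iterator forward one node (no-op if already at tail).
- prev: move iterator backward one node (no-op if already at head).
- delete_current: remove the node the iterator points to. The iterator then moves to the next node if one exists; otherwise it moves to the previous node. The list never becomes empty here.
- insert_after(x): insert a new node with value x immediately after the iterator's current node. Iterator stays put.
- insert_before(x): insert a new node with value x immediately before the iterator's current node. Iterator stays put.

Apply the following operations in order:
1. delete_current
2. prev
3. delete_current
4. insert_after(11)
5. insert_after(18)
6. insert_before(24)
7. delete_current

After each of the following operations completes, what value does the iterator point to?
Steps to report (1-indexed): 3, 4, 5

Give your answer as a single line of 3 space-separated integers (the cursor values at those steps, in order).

After 1 (delete_current): list=[8, 5, 3] cursor@8
After 2 (prev): list=[8, 5, 3] cursor@8
After 3 (delete_current): list=[5, 3] cursor@5
After 4 (insert_after(11)): list=[5, 11, 3] cursor@5
After 5 (insert_after(18)): list=[5, 18, 11, 3] cursor@5
After 6 (insert_before(24)): list=[24, 5, 18, 11, 3] cursor@5
After 7 (delete_current): list=[24, 18, 11, 3] cursor@18

Answer: 5 5 5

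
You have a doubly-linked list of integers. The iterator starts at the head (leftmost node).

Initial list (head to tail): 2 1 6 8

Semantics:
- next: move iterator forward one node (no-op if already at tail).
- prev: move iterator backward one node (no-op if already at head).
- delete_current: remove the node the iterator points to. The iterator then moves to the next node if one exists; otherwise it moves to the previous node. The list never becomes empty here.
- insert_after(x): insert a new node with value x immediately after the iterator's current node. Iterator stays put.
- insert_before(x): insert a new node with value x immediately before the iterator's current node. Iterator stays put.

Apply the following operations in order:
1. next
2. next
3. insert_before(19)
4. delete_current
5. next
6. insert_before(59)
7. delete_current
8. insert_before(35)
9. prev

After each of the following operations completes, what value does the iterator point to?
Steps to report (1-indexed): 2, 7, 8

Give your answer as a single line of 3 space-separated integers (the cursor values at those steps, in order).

After 1 (next): list=[2, 1, 6, 8] cursor@1
After 2 (next): list=[2, 1, 6, 8] cursor@6
After 3 (insert_before(19)): list=[2, 1, 19, 6, 8] cursor@6
After 4 (delete_current): list=[2, 1, 19, 8] cursor@8
After 5 (next): list=[2, 1, 19, 8] cursor@8
After 6 (insert_before(59)): list=[2, 1, 19, 59, 8] cursor@8
After 7 (delete_current): list=[2, 1, 19, 59] cursor@59
After 8 (insert_before(35)): list=[2, 1, 19, 35, 59] cursor@59
After 9 (prev): list=[2, 1, 19, 35, 59] cursor@35

Answer: 6 59 59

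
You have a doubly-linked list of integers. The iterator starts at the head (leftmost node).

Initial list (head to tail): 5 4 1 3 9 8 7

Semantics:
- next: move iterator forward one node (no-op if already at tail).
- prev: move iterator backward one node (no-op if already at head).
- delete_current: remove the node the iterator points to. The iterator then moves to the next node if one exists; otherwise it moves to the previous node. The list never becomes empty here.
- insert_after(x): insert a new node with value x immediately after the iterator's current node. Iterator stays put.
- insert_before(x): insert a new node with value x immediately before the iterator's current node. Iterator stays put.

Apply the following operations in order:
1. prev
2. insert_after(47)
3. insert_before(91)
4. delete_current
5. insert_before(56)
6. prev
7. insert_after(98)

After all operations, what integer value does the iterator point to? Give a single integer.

After 1 (prev): list=[5, 4, 1, 3, 9, 8, 7] cursor@5
After 2 (insert_after(47)): list=[5, 47, 4, 1, 3, 9, 8, 7] cursor@5
After 3 (insert_before(91)): list=[91, 5, 47, 4, 1, 3, 9, 8, 7] cursor@5
After 4 (delete_current): list=[91, 47, 4, 1, 3, 9, 8, 7] cursor@47
After 5 (insert_before(56)): list=[91, 56, 47, 4, 1, 3, 9, 8, 7] cursor@47
After 6 (prev): list=[91, 56, 47, 4, 1, 3, 9, 8, 7] cursor@56
After 7 (insert_after(98)): list=[91, 56, 98, 47, 4, 1, 3, 9, 8, 7] cursor@56

Answer: 56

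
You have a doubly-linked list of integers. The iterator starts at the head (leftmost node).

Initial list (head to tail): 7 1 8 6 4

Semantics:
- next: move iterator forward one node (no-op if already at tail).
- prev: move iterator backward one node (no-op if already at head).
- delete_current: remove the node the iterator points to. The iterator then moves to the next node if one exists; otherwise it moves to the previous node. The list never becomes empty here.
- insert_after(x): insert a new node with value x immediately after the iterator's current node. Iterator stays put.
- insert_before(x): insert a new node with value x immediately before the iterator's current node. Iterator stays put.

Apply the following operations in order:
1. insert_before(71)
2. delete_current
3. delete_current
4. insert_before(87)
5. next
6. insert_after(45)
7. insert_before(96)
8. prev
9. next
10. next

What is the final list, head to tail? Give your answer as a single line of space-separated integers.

After 1 (insert_before(71)): list=[71, 7, 1, 8, 6, 4] cursor@7
After 2 (delete_current): list=[71, 1, 8, 6, 4] cursor@1
After 3 (delete_current): list=[71, 8, 6, 4] cursor@8
After 4 (insert_before(87)): list=[71, 87, 8, 6, 4] cursor@8
After 5 (next): list=[71, 87, 8, 6, 4] cursor@6
After 6 (insert_after(45)): list=[71, 87, 8, 6, 45, 4] cursor@6
After 7 (insert_before(96)): list=[71, 87, 8, 96, 6, 45, 4] cursor@6
After 8 (prev): list=[71, 87, 8, 96, 6, 45, 4] cursor@96
After 9 (next): list=[71, 87, 8, 96, 6, 45, 4] cursor@6
After 10 (next): list=[71, 87, 8, 96, 6, 45, 4] cursor@45

Answer: 71 87 8 96 6 45 4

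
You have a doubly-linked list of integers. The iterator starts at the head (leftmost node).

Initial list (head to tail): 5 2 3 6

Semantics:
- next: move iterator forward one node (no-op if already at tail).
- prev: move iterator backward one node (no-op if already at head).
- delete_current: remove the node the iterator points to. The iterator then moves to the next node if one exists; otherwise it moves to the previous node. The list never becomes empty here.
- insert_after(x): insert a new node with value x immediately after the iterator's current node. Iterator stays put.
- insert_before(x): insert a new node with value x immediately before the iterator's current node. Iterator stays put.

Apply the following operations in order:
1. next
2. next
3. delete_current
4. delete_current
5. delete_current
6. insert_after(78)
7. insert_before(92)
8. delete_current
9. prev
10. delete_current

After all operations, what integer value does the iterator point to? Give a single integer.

After 1 (next): list=[5, 2, 3, 6] cursor@2
After 2 (next): list=[5, 2, 3, 6] cursor@3
After 3 (delete_current): list=[5, 2, 6] cursor@6
After 4 (delete_current): list=[5, 2] cursor@2
After 5 (delete_current): list=[5] cursor@5
After 6 (insert_after(78)): list=[5, 78] cursor@5
After 7 (insert_before(92)): list=[92, 5, 78] cursor@5
After 8 (delete_current): list=[92, 78] cursor@78
After 9 (prev): list=[92, 78] cursor@92
After 10 (delete_current): list=[78] cursor@78

Answer: 78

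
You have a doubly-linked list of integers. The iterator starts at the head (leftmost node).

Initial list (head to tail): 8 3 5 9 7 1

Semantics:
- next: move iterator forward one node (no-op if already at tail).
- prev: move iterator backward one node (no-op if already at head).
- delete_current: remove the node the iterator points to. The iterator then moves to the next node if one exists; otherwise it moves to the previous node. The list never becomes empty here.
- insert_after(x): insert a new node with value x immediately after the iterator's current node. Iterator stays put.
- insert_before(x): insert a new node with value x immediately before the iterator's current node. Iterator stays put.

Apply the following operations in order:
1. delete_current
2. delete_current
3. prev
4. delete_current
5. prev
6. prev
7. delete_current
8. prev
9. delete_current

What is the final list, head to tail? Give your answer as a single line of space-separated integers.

Answer: 1

Derivation:
After 1 (delete_current): list=[3, 5, 9, 7, 1] cursor@3
After 2 (delete_current): list=[5, 9, 7, 1] cursor@5
After 3 (prev): list=[5, 9, 7, 1] cursor@5
After 4 (delete_current): list=[9, 7, 1] cursor@9
After 5 (prev): list=[9, 7, 1] cursor@9
After 6 (prev): list=[9, 7, 1] cursor@9
After 7 (delete_current): list=[7, 1] cursor@7
After 8 (prev): list=[7, 1] cursor@7
After 9 (delete_current): list=[1] cursor@1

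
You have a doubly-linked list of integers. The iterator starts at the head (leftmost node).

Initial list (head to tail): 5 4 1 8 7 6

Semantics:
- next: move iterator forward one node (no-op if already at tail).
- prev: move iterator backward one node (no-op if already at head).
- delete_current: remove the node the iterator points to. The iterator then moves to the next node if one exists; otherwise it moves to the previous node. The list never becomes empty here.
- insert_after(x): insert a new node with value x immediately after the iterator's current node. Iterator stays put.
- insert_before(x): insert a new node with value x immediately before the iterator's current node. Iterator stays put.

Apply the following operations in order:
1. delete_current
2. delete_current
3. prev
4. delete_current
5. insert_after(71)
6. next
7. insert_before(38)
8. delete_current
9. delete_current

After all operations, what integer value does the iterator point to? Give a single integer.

Answer: 6

Derivation:
After 1 (delete_current): list=[4, 1, 8, 7, 6] cursor@4
After 2 (delete_current): list=[1, 8, 7, 6] cursor@1
After 3 (prev): list=[1, 8, 7, 6] cursor@1
After 4 (delete_current): list=[8, 7, 6] cursor@8
After 5 (insert_after(71)): list=[8, 71, 7, 6] cursor@8
After 6 (next): list=[8, 71, 7, 6] cursor@71
After 7 (insert_before(38)): list=[8, 38, 71, 7, 6] cursor@71
After 8 (delete_current): list=[8, 38, 7, 6] cursor@7
After 9 (delete_current): list=[8, 38, 6] cursor@6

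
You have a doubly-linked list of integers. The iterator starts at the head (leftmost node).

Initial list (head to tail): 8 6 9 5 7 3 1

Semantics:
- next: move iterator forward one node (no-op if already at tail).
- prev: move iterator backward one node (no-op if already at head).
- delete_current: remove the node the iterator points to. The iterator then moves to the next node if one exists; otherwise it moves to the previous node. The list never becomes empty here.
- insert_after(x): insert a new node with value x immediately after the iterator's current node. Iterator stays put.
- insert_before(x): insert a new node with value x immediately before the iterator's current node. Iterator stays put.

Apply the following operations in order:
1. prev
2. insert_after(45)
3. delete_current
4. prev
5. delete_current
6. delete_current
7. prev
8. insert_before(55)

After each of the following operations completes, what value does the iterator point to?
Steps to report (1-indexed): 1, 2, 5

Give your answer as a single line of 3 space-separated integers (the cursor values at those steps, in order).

Answer: 8 8 6

Derivation:
After 1 (prev): list=[8, 6, 9, 5, 7, 3, 1] cursor@8
After 2 (insert_after(45)): list=[8, 45, 6, 9, 5, 7, 3, 1] cursor@8
After 3 (delete_current): list=[45, 6, 9, 5, 7, 3, 1] cursor@45
After 4 (prev): list=[45, 6, 9, 5, 7, 3, 1] cursor@45
After 5 (delete_current): list=[6, 9, 5, 7, 3, 1] cursor@6
After 6 (delete_current): list=[9, 5, 7, 3, 1] cursor@9
After 7 (prev): list=[9, 5, 7, 3, 1] cursor@9
After 8 (insert_before(55)): list=[55, 9, 5, 7, 3, 1] cursor@9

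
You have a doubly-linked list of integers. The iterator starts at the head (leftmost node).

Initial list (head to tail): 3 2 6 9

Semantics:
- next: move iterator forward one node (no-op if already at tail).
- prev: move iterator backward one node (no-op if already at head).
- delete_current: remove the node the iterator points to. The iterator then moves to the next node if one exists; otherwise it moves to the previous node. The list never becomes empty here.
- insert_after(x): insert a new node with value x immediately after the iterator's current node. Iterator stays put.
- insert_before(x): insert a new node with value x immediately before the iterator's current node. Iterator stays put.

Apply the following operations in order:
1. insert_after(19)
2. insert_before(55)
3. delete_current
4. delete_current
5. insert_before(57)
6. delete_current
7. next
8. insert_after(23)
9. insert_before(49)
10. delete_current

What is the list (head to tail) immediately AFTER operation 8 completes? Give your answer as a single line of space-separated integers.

Answer: 55 57 6 9 23

Derivation:
After 1 (insert_after(19)): list=[3, 19, 2, 6, 9] cursor@3
After 2 (insert_before(55)): list=[55, 3, 19, 2, 6, 9] cursor@3
After 3 (delete_current): list=[55, 19, 2, 6, 9] cursor@19
After 4 (delete_current): list=[55, 2, 6, 9] cursor@2
After 5 (insert_before(57)): list=[55, 57, 2, 6, 9] cursor@2
After 6 (delete_current): list=[55, 57, 6, 9] cursor@6
After 7 (next): list=[55, 57, 6, 9] cursor@9
After 8 (insert_after(23)): list=[55, 57, 6, 9, 23] cursor@9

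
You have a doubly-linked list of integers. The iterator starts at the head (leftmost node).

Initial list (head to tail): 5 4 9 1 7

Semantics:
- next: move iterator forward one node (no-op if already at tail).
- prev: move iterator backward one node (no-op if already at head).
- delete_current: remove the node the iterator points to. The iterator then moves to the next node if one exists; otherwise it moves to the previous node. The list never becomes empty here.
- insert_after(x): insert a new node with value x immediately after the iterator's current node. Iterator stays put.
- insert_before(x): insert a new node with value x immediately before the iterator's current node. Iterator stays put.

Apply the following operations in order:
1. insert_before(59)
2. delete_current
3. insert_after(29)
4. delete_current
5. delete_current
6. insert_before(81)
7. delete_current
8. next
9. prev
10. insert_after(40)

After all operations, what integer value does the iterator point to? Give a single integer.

After 1 (insert_before(59)): list=[59, 5, 4, 9, 1, 7] cursor@5
After 2 (delete_current): list=[59, 4, 9, 1, 7] cursor@4
After 3 (insert_after(29)): list=[59, 4, 29, 9, 1, 7] cursor@4
After 4 (delete_current): list=[59, 29, 9, 1, 7] cursor@29
After 5 (delete_current): list=[59, 9, 1, 7] cursor@9
After 6 (insert_before(81)): list=[59, 81, 9, 1, 7] cursor@9
After 7 (delete_current): list=[59, 81, 1, 7] cursor@1
After 8 (next): list=[59, 81, 1, 7] cursor@7
After 9 (prev): list=[59, 81, 1, 7] cursor@1
After 10 (insert_after(40)): list=[59, 81, 1, 40, 7] cursor@1

Answer: 1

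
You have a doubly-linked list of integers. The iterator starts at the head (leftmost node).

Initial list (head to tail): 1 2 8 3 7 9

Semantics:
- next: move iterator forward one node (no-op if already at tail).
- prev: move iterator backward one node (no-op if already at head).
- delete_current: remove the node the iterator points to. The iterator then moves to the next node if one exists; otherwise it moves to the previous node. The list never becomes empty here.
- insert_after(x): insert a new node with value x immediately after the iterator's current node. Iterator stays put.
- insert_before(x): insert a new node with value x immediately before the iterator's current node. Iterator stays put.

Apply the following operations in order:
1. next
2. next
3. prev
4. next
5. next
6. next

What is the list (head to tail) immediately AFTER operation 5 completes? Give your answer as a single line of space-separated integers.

Answer: 1 2 8 3 7 9

Derivation:
After 1 (next): list=[1, 2, 8, 3, 7, 9] cursor@2
After 2 (next): list=[1, 2, 8, 3, 7, 9] cursor@8
After 3 (prev): list=[1, 2, 8, 3, 7, 9] cursor@2
After 4 (next): list=[1, 2, 8, 3, 7, 9] cursor@8
After 5 (next): list=[1, 2, 8, 3, 7, 9] cursor@3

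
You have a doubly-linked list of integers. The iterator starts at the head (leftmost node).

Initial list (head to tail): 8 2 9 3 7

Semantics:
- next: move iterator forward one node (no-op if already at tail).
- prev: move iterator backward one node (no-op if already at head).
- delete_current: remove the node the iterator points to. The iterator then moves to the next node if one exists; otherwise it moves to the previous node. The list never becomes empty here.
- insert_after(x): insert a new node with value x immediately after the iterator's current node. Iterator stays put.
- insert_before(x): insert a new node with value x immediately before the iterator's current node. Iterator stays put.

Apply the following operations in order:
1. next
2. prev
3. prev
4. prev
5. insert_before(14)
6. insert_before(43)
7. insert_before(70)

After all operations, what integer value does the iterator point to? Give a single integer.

After 1 (next): list=[8, 2, 9, 3, 7] cursor@2
After 2 (prev): list=[8, 2, 9, 3, 7] cursor@8
After 3 (prev): list=[8, 2, 9, 3, 7] cursor@8
After 4 (prev): list=[8, 2, 9, 3, 7] cursor@8
After 5 (insert_before(14)): list=[14, 8, 2, 9, 3, 7] cursor@8
After 6 (insert_before(43)): list=[14, 43, 8, 2, 9, 3, 7] cursor@8
After 7 (insert_before(70)): list=[14, 43, 70, 8, 2, 9, 3, 7] cursor@8

Answer: 8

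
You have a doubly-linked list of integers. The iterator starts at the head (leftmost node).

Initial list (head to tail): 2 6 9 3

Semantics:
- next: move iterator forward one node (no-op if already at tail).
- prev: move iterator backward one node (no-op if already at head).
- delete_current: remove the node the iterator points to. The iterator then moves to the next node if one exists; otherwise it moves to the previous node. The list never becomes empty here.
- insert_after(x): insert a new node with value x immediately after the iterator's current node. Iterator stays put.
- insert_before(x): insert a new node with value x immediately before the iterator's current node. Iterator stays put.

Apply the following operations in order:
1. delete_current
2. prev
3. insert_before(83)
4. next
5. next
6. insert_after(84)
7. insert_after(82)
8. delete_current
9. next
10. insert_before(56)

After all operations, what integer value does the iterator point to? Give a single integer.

After 1 (delete_current): list=[6, 9, 3] cursor@6
After 2 (prev): list=[6, 9, 3] cursor@6
After 3 (insert_before(83)): list=[83, 6, 9, 3] cursor@6
After 4 (next): list=[83, 6, 9, 3] cursor@9
After 5 (next): list=[83, 6, 9, 3] cursor@3
After 6 (insert_after(84)): list=[83, 6, 9, 3, 84] cursor@3
After 7 (insert_after(82)): list=[83, 6, 9, 3, 82, 84] cursor@3
After 8 (delete_current): list=[83, 6, 9, 82, 84] cursor@82
After 9 (next): list=[83, 6, 9, 82, 84] cursor@84
After 10 (insert_before(56)): list=[83, 6, 9, 82, 56, 84] cursor@84

Answer: 84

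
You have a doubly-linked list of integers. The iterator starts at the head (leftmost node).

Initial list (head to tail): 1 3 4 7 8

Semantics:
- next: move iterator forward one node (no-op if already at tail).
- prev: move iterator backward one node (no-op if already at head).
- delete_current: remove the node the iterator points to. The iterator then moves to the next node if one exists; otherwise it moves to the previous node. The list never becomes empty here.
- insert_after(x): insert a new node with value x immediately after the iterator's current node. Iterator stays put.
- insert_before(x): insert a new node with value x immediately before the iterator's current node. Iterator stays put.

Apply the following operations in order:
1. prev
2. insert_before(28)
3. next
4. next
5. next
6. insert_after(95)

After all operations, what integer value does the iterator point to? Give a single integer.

Answer: 7

Derivation:
After 1 (prev): list=[1, 3, 4, 7, 8] cursor@1
After 2 (insert_before(28)): list=[28, 1, 3, 4, 7, 8] cursor@1
After 3 (next): list=[28, 1, 3, 4, 7, 8] cursor@3
After 4 (next): list=[28, 1, 3, 4, 7, 8] cursor@4
After 5 (next): list=[28, 1, 3, 4, 7, 8] cursor@7
After 6 (insert_after(95)): list=[28, 1, 3, 4, 7, 95, 8] cursor@7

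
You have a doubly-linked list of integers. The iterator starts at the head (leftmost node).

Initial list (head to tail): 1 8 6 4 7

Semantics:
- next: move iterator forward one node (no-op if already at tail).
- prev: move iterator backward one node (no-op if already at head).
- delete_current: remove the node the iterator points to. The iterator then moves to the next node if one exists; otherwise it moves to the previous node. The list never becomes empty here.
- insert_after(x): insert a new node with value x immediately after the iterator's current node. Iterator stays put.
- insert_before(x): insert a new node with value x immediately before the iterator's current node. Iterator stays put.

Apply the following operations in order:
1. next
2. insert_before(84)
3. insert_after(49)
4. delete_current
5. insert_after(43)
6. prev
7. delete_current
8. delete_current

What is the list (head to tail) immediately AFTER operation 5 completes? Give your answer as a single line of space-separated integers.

After 1 (next): list=[1, 8, 6, 4, 7] cursor@8
After 2 (insert_before(84)): list=[1, 84, 8, 6, 4, 7] cursor@8
After 3 (insert_after(49)): list=[1, 84, 8, 49, 6, 4, 7] cursor@8
After 4 (delete_current): list=[1, 84, 49, 6, 4, 7] cursor@49
After 5 (insert_after(43)): list=[1, 84, 49, 43, 6, 4, 7] cursor@49

Answer: 1 84 49 43 6 4 7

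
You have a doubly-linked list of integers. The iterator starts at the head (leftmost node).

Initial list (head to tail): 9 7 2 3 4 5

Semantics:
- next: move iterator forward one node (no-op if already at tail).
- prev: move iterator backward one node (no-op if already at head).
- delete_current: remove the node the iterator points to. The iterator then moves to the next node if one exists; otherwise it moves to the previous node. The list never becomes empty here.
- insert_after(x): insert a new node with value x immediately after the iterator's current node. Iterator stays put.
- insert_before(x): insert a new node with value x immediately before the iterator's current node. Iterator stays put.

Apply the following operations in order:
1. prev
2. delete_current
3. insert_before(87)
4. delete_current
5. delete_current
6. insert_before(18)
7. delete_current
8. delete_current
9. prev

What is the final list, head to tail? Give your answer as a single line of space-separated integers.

Answer: 87 18 5

Derivation:
After 1 (prev): list=[9, 7, 2, 3, 4, 5] cursor@9
After 2 (delete_current): list=[7, 2, 3, 4, 5] cursor@7
After 3 (insert_before(87)): list=[87, 7, 2, 3, 4, 5] cursor@7
After 4 (delete_current): list=[87, 2, 3, 4, 5] cursor@2
After 5 (delete_current): list=[87, 3, 4, 5] cursor@3
After 6 (insert_before(18)): list=[87, 18, 3, 4, 5] cursor@3
After 7 (delete_current): list=[87, 18, 4, 5] cursor@4
After 8 (delete_current): list=[87, 18, 5] cursor@5
After 9 (prev): list=[87, 18, 5] cursor@18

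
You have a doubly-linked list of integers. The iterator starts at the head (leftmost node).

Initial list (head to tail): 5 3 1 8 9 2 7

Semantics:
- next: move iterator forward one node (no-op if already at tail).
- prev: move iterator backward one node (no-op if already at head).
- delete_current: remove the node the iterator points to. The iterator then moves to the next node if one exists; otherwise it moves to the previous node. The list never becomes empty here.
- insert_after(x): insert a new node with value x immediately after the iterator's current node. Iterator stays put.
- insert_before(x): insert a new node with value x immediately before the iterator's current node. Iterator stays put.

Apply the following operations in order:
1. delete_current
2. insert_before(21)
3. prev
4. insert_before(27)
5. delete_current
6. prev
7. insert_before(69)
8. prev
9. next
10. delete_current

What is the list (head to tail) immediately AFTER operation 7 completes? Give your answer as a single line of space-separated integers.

After 1 (delete_current): list=[3, 1, 8, 9, 2, 7] cursor@3
After 2 (insert_before(21)): list=[21, 3, 1, 8, 9, 2, 7] cursor@3
After 3 (prev): list=[21, 3, 1, 8, 9, 2, 7] cursor@21
After 4 (insert_before(27)): list=[27, 21, 3, 1, 8, 9, 2, 7] cursor@21
After 5 (delete_current): list=[27, 3, 1, 8, 9, 2, 7] cursor@3
After 6 (prev): list=[27, 3, 1, 8, 9, 2, 7] cursor@27
After 7 (insert_before(69)): list=[69, 27, 3, 1, 8, 9, 2, 7] cursor@27

Answer: 69 27 3 1 8 9 2 7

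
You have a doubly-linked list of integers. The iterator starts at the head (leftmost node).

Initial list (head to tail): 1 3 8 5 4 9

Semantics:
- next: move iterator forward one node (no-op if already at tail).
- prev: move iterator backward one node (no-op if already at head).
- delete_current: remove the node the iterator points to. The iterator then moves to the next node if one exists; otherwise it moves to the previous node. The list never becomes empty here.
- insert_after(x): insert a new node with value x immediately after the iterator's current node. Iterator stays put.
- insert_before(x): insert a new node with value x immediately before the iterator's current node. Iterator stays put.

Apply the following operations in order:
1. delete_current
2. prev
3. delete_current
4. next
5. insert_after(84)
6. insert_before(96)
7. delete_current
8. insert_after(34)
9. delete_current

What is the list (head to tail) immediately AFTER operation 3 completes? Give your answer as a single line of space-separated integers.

After 1 (delete_current): list=[3, 8, 5, 4, 9] cursor@3
After 2 (prev): list=[3, 8, 5, 4, 9] cursor@3
After 3 (delete_current): list=[8, 5, 4, 9] cursor@8

Answer: 8 5 4 9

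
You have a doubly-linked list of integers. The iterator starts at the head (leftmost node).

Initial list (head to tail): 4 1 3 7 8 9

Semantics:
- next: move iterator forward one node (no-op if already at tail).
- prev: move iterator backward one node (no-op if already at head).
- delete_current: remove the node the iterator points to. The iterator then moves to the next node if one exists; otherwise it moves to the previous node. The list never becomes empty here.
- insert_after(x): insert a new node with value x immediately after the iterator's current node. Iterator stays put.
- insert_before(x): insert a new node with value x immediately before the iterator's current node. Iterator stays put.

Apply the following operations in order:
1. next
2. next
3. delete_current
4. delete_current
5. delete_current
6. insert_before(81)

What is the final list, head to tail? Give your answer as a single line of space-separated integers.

Answer: 4 1 81 9

Derivation:
After 1 (next): list=[4, 1, 3, 7, 8, 9] cursor@1
After 2 (next): list=[4, 1, 3, 7, 8, 9] cursor@3
After 3 (delete_current): list=[4, 1, 7, 8, 9] cursor@7
After 4 (delete_current): list=[4, 1, 8, 9] cursor@8
After 5 (delete_current): list=[4, 1, 9] cursor@9
After 6 (insert_before(81)): list=[4, 1, 81, 9] cursor@9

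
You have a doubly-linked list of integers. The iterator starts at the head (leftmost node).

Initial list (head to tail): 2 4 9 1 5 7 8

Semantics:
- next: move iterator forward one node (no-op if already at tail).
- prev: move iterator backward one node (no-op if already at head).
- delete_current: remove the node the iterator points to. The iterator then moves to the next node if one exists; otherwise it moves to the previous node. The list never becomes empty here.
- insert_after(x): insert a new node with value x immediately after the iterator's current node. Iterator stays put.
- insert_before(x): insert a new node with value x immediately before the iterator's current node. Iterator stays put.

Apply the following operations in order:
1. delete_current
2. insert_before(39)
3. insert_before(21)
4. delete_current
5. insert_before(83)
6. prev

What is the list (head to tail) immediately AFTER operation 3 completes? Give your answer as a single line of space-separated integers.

Answer: 39 21 4 9 1 5 7 8

Derivation:
After 1 (delete_current): list=[4, 9, 1, 5, 7, 8] cursor@4
After 2 (insert_before(39)): list=[39, 4, 9, 1, 5, 7, 8] cursor@4
After 3 (insert_before(21)): list=[39, 21, 4, 9, 1, 5, 7, 8] cursor@4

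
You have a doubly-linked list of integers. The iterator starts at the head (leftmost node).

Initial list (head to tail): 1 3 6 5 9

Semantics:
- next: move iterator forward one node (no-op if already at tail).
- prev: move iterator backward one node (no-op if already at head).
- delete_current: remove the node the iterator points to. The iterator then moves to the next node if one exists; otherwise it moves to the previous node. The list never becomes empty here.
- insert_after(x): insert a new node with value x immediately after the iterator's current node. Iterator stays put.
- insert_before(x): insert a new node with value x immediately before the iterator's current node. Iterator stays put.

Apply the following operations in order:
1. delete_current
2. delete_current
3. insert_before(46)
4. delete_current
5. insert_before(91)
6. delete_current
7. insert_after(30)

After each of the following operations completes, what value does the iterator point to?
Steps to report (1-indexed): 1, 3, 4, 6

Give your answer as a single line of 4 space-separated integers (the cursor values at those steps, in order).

After 1 (delete_current): list=[3, 6, 5, 9] cursor@3
After 2 (delete_current): list=[6, 5, 9] cursor@6
After 3 (insert_before(46)): list=[46, 6, 5, 9] cursor@6
After 4 (delete_current): list=[46, 5, 9] cursor@5
After 5 (insert_before(91)): list=[46, 91, 5, 9] cursor@5
After 6 (delete_current): list=[46, 91, 9] cursor@9
After 7 (insert_after(30)): list=[46, 91, 9, 30] cursor@9

Answer: 3 6 5 9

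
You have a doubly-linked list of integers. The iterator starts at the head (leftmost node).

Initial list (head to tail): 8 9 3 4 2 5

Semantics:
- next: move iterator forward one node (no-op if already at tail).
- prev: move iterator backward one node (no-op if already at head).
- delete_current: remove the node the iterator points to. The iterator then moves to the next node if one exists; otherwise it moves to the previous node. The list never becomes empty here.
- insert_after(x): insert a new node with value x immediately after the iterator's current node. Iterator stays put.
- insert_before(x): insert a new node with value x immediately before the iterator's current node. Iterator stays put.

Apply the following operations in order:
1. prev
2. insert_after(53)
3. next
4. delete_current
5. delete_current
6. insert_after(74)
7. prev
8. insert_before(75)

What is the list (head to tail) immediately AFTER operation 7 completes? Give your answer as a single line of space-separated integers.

After 1 (prev): list=[8, 9, 3, 4, 2, 5] cursor@8
After 2 (insert_after(53)): list=[8, 53, 9, 3, 4, 2, 5] cursor@8
After 3 (next): list=[8, 53, 9, 3, 4, 2, 5] cursor@53
After 4 (delete_current): list=[8, 9, 3, 4, 2, 5] cursor@9
After 5 (delete_current): list=[8, 3, 4, 2, 5] cursor@3
After 6 (insert_after(74)): list=[8, 3, 74, 4, 2, 5] cursor@3
After 7 (prev): list=[8, 3, 74, 4, 2, 5] cursor@8

Answer: 8 3 74 4 2 5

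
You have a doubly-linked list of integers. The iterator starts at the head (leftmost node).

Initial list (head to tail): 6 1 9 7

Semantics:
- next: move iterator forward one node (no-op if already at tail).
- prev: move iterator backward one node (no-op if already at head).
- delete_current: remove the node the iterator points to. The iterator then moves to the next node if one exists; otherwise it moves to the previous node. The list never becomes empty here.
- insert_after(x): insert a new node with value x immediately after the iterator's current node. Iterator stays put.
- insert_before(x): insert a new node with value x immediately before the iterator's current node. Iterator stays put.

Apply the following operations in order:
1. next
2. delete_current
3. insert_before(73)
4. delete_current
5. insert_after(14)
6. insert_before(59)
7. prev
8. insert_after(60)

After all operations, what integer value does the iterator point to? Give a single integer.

After 1 (next): list=[6, 1, 9, 7] cursor@1
After 2 (delete_current): list=[6, 9, 7] cursor@9
After 3 (insert_before(73)): list=[6, 73, 9, 7] cursor@9
After 4 (delete_current): list=[6, 73, 7] cursor@7
After 5 (insert_after(14)): list=[6, 73, 7, 14] cursor@7
After 6 (insert_before(59)): list=[6, 73, 59, 7, 14] cursor@7
After 7 (prev): list=[6, 73, 59, 7, 14] cursor@59
After 8 (insert_after(60)): list=[6, 73, 59, 60, 7, 14] cursor@59

Answer: 59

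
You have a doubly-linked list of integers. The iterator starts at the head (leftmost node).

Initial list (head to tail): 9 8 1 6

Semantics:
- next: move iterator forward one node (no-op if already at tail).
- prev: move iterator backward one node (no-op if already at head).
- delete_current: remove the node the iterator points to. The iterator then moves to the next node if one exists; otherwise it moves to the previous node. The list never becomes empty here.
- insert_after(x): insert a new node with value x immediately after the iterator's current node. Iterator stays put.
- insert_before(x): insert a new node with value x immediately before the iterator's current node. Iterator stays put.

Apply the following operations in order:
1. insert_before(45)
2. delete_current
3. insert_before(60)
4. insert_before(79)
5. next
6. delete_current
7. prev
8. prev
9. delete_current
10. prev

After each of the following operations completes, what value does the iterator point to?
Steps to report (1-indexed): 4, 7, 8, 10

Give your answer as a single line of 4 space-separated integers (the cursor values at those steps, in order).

After 1 (insert_before(45)): list=[45, 9, 8, 1, 6] cursor@9
After 2 (delete_current): list=[45, 8, 1, 6] cursor@8
After 3 (insert_before(60)): list=[45, 60, 8, 1, 6] cursor@8
After 4 (insert_before(79)): list=[45, 60, 79, 8, 1, 6] cursor@8
After 5 (next): list=[45, 60, 79, 8, 1, 6] cursor@1
After 6 (delete_current): list=[45, 60, 79, 8, 6] cursor@6
After 7 (prev): list=[45, 60, 79, 8, 6] cursor@8
After 8 (prev): list=[45, 60, 79, 8, 6] cursor@79
After 9 (delete_current): list=[45, 60, 8, 6] cursor@8
After 10 (prev): list=[45, 60, 8, 6] cursor@60

Answer: 8 8 79 60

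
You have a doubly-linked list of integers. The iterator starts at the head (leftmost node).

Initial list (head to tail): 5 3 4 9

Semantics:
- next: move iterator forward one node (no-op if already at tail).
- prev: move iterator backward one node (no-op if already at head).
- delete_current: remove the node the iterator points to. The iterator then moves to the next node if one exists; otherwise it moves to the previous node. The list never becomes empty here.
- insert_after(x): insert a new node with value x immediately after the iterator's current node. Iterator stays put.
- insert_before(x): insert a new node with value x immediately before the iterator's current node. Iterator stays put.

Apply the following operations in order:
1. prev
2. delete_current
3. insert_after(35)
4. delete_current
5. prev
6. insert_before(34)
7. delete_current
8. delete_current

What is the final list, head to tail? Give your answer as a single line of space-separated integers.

Answer: 34 9

Derivation:
After 1 (prev): list=[5, 3, 4, 9] cursor@5
After 2 (delete_current): list=[3, 4, 9] cursor@3
After 3 (insert_after(35)): list=[3, 35, 4, 9] cursor@3
After 4 (delete_current): list=[35, 4, 9] cursor@35
After 5 (prev): list=[35, 4, 9] cursor@35
After 6 (insert_before(34)): list=[34, 35, 4, 9] cursor@35
After 7 (delete_current): list=[34, 4, 9] cursor@4
After 8 (delete_current): list=[34, 9] cursor@9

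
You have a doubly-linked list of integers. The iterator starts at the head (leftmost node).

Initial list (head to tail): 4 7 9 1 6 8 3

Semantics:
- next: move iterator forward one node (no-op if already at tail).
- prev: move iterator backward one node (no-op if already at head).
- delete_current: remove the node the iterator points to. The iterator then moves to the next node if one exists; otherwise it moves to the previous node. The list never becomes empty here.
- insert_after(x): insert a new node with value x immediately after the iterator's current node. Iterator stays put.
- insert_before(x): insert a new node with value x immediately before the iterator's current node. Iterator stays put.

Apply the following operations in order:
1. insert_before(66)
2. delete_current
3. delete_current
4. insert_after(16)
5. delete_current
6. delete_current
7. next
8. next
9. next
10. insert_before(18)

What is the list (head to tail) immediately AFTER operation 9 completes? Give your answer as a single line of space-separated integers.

Answer: 66 1 6 8 3

Derivation:
After 1 (insert_before(66)): list=[66, 4, 7, 9, 1, 6, 8, 3] cursor@4
After 2 (delete_current): list=[66, 7, 9, 1, 6, 8, 3] cursor@7
After 3 (delete_current): list=[66, 9, 1, 6, 8, 3] cursor@9
After 4 (insert_after(16)): list=[66, 9, 16, 1, 6, 8, 3] cursor@9
After 5 (delete_current): list=[66, 16, 1, 6, 8, 3] cursor@16
After 6 (delete_current): list=[66, 1, 6, 8, 3] cursor@1
After 7 (next): list=[66, 1, 6, 8, 3] cursor@6
After 8 (next): list=[66, 1, 6, 8, 3] cursor@8
After 9 (next): list=[66, 1, 6, 8, 3] cursor@3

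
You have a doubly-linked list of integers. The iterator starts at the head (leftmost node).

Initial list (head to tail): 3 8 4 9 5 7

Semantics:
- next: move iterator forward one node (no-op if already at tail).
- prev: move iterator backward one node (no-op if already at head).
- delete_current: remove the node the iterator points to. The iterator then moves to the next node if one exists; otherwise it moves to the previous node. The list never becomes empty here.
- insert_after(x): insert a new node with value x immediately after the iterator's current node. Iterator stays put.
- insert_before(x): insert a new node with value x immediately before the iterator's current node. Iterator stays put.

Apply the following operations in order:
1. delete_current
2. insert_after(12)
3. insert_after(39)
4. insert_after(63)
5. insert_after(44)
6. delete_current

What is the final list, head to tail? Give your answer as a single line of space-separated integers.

After 1 (delete_current): list=[8, 4, 9, 5, 7] cursor@8
After 2 (insert_after(12)): list=[8, 12, 4, 9, 5, 7] cursor@8
After 3 (insert_after(39)): list=[8, 39, 12, 4, 9, 5, 7] cursor@8
After 4 (insert_after(63)): list=[8, 63, 39, 12, 4, 9, 5, 7] cursor@8
After 5 (insert_after(44)): list=[8, 44, 63, 39, 12, 4, 9, 5, 7] cursor@8
After 6 (delete_current): list=[44, 63, 39, 12, 4, 9, 5, 7] cursor@44

Answer: 44 63 39 12 4 9 5 7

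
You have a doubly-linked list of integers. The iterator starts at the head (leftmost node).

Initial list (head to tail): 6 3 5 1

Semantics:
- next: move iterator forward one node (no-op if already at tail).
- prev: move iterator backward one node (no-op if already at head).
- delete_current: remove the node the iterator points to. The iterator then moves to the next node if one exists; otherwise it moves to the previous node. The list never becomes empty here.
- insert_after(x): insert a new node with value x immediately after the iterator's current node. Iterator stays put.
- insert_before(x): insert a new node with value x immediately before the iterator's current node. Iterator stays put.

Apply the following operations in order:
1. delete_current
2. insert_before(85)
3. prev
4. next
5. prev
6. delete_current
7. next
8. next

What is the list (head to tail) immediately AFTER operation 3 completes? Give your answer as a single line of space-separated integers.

After 1 (delete_current): list=[3, 5, 1] cursor@3
After 2 (insert_before(85)): list=[85, 3, 5, 1] cursor@3
After 3 (prev): list=[85, 3, 5, 1] cursor@85

Answer: 85 3 5 1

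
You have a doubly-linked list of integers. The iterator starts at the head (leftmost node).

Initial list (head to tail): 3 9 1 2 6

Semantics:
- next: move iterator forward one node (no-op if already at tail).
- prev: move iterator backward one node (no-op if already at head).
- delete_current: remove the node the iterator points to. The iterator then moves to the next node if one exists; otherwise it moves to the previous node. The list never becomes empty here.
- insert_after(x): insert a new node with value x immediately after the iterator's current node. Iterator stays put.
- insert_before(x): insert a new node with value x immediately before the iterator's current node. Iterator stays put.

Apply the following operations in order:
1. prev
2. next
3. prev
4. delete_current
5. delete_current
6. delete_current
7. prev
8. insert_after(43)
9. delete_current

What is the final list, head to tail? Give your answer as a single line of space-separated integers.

After 1 (prev): list=[3, 9, 1, 2, 6] cursor@3
After 2 (next): list=[3, 9, 1, 2, 6] cursor@9
After 3 (prev): list=[3, 9, 1, 2, 6] cursor@3
After 4 (delete_current): list=[9, 1, 2, 6] cursor@9
After 5 (delete_current): list=[1, 2, 6] cursor@1
After 6 (delete_current): list=[2, 6] cursor@2
After 7 (prev): list=[2, 6] cursor@2
After 8 (insert_after(43)): list=[2, 43, 6] cursor@2
After 9 (delete_current): list=[43, 6] cursor@43

Answer: 43 6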